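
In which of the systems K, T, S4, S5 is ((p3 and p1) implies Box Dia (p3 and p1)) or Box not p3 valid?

S4-tableau for the negation not (((p3 and p1) implies Box Dia (p3 and p1)) or Box not p3):
1. not (((p3 and p1) implies Box Dia (p3 and p1)) or Box not p3), 0
2. not ((p3 and p1) implies Box Dia (p3 and p1)), 0
3. not Box not p3, 0
4. p3 and p1, 0
5. not Box Dia (p3 and p1), 0
6. p3, 0
7. p1, 0
8. p3, 1
9. not Dia (p3 and p1), 2
10. not (p3 and p1), 2
11. not p1, 2
Accessibility: 0R0, 0R1, 0R2, 1R1, 2R2
Complete open branch: countermodel on an S4-frame, so not valid in S4, nor in K, T (the same frame is also a K-frame and a T-frame).
S5-tableau for the negation not (((p3 and p1) implies Box Dia (p3 and p1)) or Box not p3):
1. not (((p3 and p1) implies Box Dia (p3 and p1)) or Box not p3), 0
2. not ((p3 and p1) implies Box Dia (p3 and p1)), 0
3. not Box not p3, 0
4. p3 and p1, 0
5. not Box Dia (p3 and p1), 0
6. p3, 0
7. p1, 0
8. p3, 1
9. not Dia (p3 and p1), 2
10. not (p3 and p1), 0
11. not (p3 and p1), 1
12. not (p3 and p1), 2
13. not p1, 0
Accessibility: 0R0, 0R1, 0R2, 1R0, 1R1, 1R2, 2R0, 2R1, 2R2
Branch closes: p1 and not p1 both at 0.
Every branch closes (one shown): valid in S5.

S5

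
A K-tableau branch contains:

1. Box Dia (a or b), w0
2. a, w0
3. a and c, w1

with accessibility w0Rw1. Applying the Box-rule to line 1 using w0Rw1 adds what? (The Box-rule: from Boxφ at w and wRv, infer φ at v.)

Dia (a or b), w1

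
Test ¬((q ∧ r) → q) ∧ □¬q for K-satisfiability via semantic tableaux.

Unsatisfiable

1. ¬((q ∧ r) → q) ∧ □¬q, w0
2. ¬((q ∧ r) → q), w0
3. □¬q, w0
4. q ∧ r, w0
5. ¬q, w0
6. q, w0
7. r, w0
Branch closes: q and ¬q both at w0.
(One branch shown.) All branches close.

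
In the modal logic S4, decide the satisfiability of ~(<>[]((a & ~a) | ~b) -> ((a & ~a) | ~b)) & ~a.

1. ~(<>[]((a & ~a) | ~b) -> ((a & ~a) | ~b)) & ~a, u
2. ~(<>[]((a & ~a) | ~b) -> ((a & ~a) | ~b)), u
3. ~a, u
4. <>[]((a & ~a) | ~b), u
5. ~((a & ~a) | ~b), u
6. ~(a & ~a), u
7. b, u
8. []((a & ~a) | ~b), v
9. (a & ~a) | ~b, v
10. ~b, v
Accessibility: uRu, uRv, vRv

Satisfiable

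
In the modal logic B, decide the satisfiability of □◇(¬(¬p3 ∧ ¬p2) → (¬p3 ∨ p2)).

Satisfiable (open branch found)

1. □◇(¬(¬p3 ∧ ¬p2) → (¬p3 ∨ p2)), 0
2. ◇(¬(¬p3 ∧ ¬p2) → (¬p3 ∨ p2)), 0
3. ¬(¬p3 ∧ ¬p2) → (¬p3 ∨ p2), 1
4. ◇(¬(¬p3 ∧ ¬p2) → (¬p3 ∨ p2)), 1
5. ¬p3 ∨ p2, 1
6. p2, 1
7. ¬(¬p3 ∧ ¬p2) → (¬p3 ∨ p2), 2
8. ¬p3 ∨ p2, 2
9. p2, 2
Accessibility: 0R0, 0R1, 1R0, 1R1, 1R2, 2R1, 2R2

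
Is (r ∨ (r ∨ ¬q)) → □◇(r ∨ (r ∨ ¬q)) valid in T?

Invalid (countermodel exists)

Tableau for the negation ¬((r ∨ (r ∨ ¬q)) → □◇(r ∨ (r ∨ ¬q))):
1. ¬((r ∨ (r ∨ ¬q)) → □◇(r ∨ (r ∨ ¬q))), w0
2. r ∨ (r ∨ ¬q), w0   [¬→-rule on 1]
3. ¬□◇(r ∨ (r ∨ ¬q)), w0   [¬→-rule on 1]
4. r ∨ ¬q, w0   [∨-rule on 2 (branches; this branch)]
5. ¬q, w0   [∨-rule on 4 (branches; this branch)]
6. ¬◇(r ∨ (r ∨ ¬q)), w1   [¬□-rule on 3: fresh world w1, w0Rw1]
7. ¬(r ∨ (r ∨ ¬q)), w1   [¬◇-rule on 6 via w1Rw1]
8. ¬r, w1   [¬∨-rule on 7]
9. ¬(r ∨ ¬q), w1   [¬∨-rule on 7]
10. q, w1   [¬∨-rule on 9]
Accessibility: w0Rw0, w0Rw1, w1Rw1
The negation has an open branch (countermodel exists).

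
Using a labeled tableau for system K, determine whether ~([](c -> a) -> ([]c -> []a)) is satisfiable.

No, unsatisfiable

1. ~([](c -> a) -> ([]c -> []a)), 0
2. [](c -> a), 0   [~->-rule on 1]
3. ~([]c -> []a), 0   [~->-rule on 1]
4. []c, 0   [~->-rule on 3]
5. ~[]a, 0   [~->-rule on 3]
6. ~a, 1   [~[]-rule on 5: fresh world 1, 0R1]
7. c -> a, 1   [[]-rule on 2 via 0R1]
8. c, 1   [[]-rule on 4 via 0R1]
9. a, 1   [->-rule on 7 (branches; this branch)]
Accessibility: 0R1
Branch closes: a and ~a both at 1.
(One branch shown.) All branches close.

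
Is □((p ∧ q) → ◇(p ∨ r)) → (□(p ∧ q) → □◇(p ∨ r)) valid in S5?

Tableau for the negation ¬(□((p ∧ q) → ◇(p ∨ r)) → (□(p ∧ q) → □◇(p ∨ r))):
1. ¬(□((p ∧ q) → ◇(p ∨ r)) → (□(p ∧ q) → □◇(p ∨ r))), u
2. □((p ∧ q) → ◇(p ∨ r)), u
3. ¬(□(p ∧ q) → □◇(p ∨ r)), u
4. □(p ∧ q), u
5. ¬□◇(p ∨ r), u
6. (p ∧ q) → ◇(p ∨ r), u
7. p ∧ q, u
8. p, u
9. q, u
10. ◇(p ∨ r), u
11. ¬◇(p ∨ r), v
12. (p ∧ q) → ◇(p ∨ r), v
13. p ∧ q, v
14. p, v
15. q, v
16. ¬(p ∨ r), u
17. ¬p, u
18. ¬r, u
Accessibility: uRu, uRv, vRu, vRv
Branch closes: p and ¬p both at u.
Every branch of the negation's tableau closes; the branch above is one of them.

Yes, valid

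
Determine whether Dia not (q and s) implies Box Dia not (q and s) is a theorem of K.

Invalid (countermodel exists)

Tableau for the negation not (Dia not (q and s) implies Box Dia not (q and s)):
1. not (Dia not (q and s) implies Box Dia not (q and s)), 0
2. Dia not (q and s), 0   [neg-implies-rule on 1]
3. not Box Dia not (q and s), 0   [neg-implies-rule on 1]
4. not (q and s), 1   [Dia-rule on 2: fresh world 1, 0R1]
5. not s, 1   [neg-and-rule on 4 (branches; this branch)]
6. not Dia not (q and s), 2   [neg-Box-rule on 3: fresh world 2, 0R2]
Accessibility: 0R1, 0R2
The negation has an open branch (countermodel exists).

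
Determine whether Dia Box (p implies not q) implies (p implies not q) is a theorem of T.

Tableau for the negation not (Dia Box (p implies not q) implies (p implies not q)):
1. not (Dia Box (p implies not q) implies (p implies not q)), u
2. Dia Box (p implies not q), u
3. not (p implies not q), u
4. p, u
5. q, u
6. Box (p implies not q), v
7. p implies not q, v
8. not q, v
Accessibility: uRu, uRv, vRv
The negation has an open branch (countermodel exists).

No, not valid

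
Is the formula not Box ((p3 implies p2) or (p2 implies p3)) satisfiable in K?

Unsatisfiable (every branch closes)

1. not Box ((p3 implies p2) or (p2 implies p3)), 0
2. not ((p3 implies p2) or (p2 implies p3)), 1   [neg-Box-rule on 1: fresh world 1, 0R1]
3. not (p3 implies p2), 1   [neg-or-rule on 2]
4. not (p2 implies p3), 1   [neg-or-rule on 2]
5. p3, 1   [neg-implies-rule on 3]
6. not p2, 1   [neg-implies-rule on 3]
7. p2, 1   [neg-implies-rule on 4]
8. not p3, 1   [neg-implies-rule on 4]
Accessibility: 0R1
Branch closes: p2 and not p2 both at 1.
(One branch shown.) All branches close.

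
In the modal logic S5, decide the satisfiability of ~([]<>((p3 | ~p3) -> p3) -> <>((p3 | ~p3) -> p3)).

Unsatisfiable (every branch closes)

1. ~([]<>((p3 | ~p3) -> p3) -> <>((p3 | ~p3) -> p3)), u
2. []<>((p3 | ~p3) -> p3), u   [~->-rule on 1]
3. ~<>((p3 | ~p3) -> p3), u   [~->-rule on 1]
4. <>((p3 | ~p3) -> p3), u   [[]-rule on 2 via uRu]
5. ~((p3 | ~p3) -> p3), u   [~<>-rule on 3 via uRu]
6. p3 | ~p3, u   [~->-rule on 5]
7. ~p3, u   [~->-rule on 5]
8. (p3 | ~p3) -> p3, v   [<>-rule on 4: fresh world v, uRv]
9. <>((p3 | ~p3) -> p3), v   [[]-rule on 2 via uRv]
10. ~((p3 | ~p3) -> p3), v   [~<>-rule on 3 via uRv]
11. p3 | ~p3, v   [~->-rule on 10]
12. ~p3, v   [~->-rule on 10]
13. ~(p3 | ~p3), v   [->-rule on 8 (branches; this branch)]
14. p3, v   [~|-rule on 13]
Accessibility: uRu, uRv, vRu, vRv
Branch closes: p3 and ~p3 both at v.
Every branch closes; the branch above is one of them.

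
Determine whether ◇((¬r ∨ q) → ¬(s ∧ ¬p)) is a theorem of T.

Invalid (countermodel exists)

Tableau for the negation ¬◇((¬r ∨ q) → ¬(s ∧ ¬p)):
1. ¬◇((¬r ∨ q) → ¬(s ∧ ¬p)), u
2. ¬((¬r ∨ q) → ¬(s ∧ ¬p)), u   [¬◇-rule on 1 via uRu]
3. ¬r ∨ q, u   [¬→-rule on 2]
4. s ∧ ¬p, u   [¬→-rule on 2]
5. s, u   [∧-rule on 4]
6. ¬p, u   [∧-rule on 4]
7. q, u   [∨-rule on 3 (branches; this branch)]
Accessibility: uRu
The negation has an open branch (countermodel exists).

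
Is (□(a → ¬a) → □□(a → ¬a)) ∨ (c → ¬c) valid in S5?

Tableau for the negation ¬((□(a → ¬a) → □□(a → ¬a)) ∨ (c → ¬c)):
1. ¬((□(a → ¬a) → □□(a → ¬a)) ∨ (c → ¬c)), 0
2. ¬(□(a → ¬a) → □□(a → ¬a)), 0   [¬∨-rule on 1]
3. ¬(c → ¬c), 0   [¬∨-rule on 1]
4. □(a → ¬a), 0   [¬→-rule on 2]
5. ¬□□(a → ¬a), 0   [¬→-rule on 2]
6. c, 0   [¬→-rule on 3]
7. a → ¬a, 0   [□-rule on 4 via 0R0]
8. ¬a, 0   [→-rule on 7 (branches; this branch)]
9. ¬□(a → ¬a), 1   [¬□-rule on 5: fresh world 1, 0R1]
10. a → ¬a, 1   [□-rule on 4 via 0R1]
11. ¬a, 1   [→-rule on 10 (branches; this branch)]
12. ¬(a → ¬a), 2   [¬□-rule on 9: fresh world 2, 1R2]
13. a, 2   [¬→-rule on 12]
14. a → ¬a, 2   [□-rule on 4 via 0R2]
15. ¬a, 2   [→-rule on 14 (branches; this branch)]
Accessibility: 0R0, 0R1, 0R2, 1R0, 1R1, 1R2, 2R0, 2R1, 2R2
Branch closes: a and ¬a both at 2.
Every branch of the negation's tableau closes; the branch above is one of them.

Valid in S5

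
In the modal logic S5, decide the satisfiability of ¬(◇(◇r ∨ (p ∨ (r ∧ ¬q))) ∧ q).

Satisfiable (open branch found)

1. ¬(◇(◇r ∨ (p ∨ (r ∧ ¬q))) ∧ q), u
2. ¬q, u   [¬∧-rule on 1 (branches; this branch)]
Accessibility: uRu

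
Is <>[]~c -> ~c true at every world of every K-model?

Tableau for the negation ~(<>[]~c -> ~c):
1. ~(<>[]~c -> ~c), u
2. <>[]~c, u
3. c, u
4. []~c, v
Accessibility: uRv
The negation has an open branch (countermodel exists).

Not valid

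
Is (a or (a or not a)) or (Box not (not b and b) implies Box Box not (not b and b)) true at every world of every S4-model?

Tableau for the negation not ((a or (a or not a)) or (Box not (not b and b) implies Box Box not (not b and b))):
1. not ((a or (a or not a)) or (Box not (not b and b) implies Box Box not (not b and b))), u
2. not (a or (a or not a)), u   [neg-or-rule on 1]
3. not (Box not (not b and b) implies Box Box not (not b and b)), u   [neg-or-rule on 1]
4. not a, u   [neg-or-rule on 2]
5. not (a or not a), u   [neg-or-rule on 2]
6. Box not (not b and b), u   [neg-implies-rule on 3]
7. not Box Box not (not b and b), u   [neg-implies-rule on 3]
8. a, u   [neg-or-rule on 5]
Accessibility: uRu
Branch closes: a and not a both at u.
All branches of the negation close; one closing branch shown above.

Valid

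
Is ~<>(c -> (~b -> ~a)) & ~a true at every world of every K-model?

Tableau for the negation ~(~<>(c -> (~b -> ~a)) & ~a):
1. ~(~<>(c -> (~b -> ~a)) & ~a), u
2. a, u   [~&-rule on 1 (branches; this branch)]
The negation has an open branch (countermodel exists).

Not valid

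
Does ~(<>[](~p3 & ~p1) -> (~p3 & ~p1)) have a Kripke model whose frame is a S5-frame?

Unsatisfiable

1. ~(<>[](~p3 & ~p1) -> (~p3 & ~p1)), w0
2. <>[](~p3 & ~p1), w0   [~->-rule on 1]
3. ~(~p3 & ~p1), w0   [~->-rule on 1]
4. p1, w0   [~&-rule on 3 (branches; this branch)]
5. [](~p3 & ~p1), w1   [<>-rule on 2: fresh world w1, w0Rw1]
6. ~p3 & ~p1, w0   [[]-rule on 5 via w1Rw0]
7. ~p3, w0   [&-rule on 6]
8. ~p1, w0   [&-rule on 6]
Accessibility: w0Rw0, w0Rw1, w1Rw0, w1Rw1
Branch closes: p1 and ~p1 both at w0.
(One branch shown.) All branches close.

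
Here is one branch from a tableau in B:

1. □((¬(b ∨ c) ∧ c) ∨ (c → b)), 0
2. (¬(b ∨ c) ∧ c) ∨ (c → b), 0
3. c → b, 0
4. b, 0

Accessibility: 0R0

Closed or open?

Open

No atom appears with both signs at the same world.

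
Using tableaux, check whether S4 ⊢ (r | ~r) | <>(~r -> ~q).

Valid in S4

Tableau for the negation ~((r | ~r) | <>(~r -> ~q)):
1. ~((r | ~r) | <>(~r -> ~q)), u
2. ~(r | ~r), u
3. ~<>(~r -> ~q), u
4. ~r, u
5. r, u
Accessibility: uRu
Branch closes: r and ~r both at u.
Every branch of the negation's tableau closes; the branch above is one of them.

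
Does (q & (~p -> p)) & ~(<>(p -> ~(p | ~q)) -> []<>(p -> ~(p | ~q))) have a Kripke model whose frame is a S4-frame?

Satisfiable (open branch found)

1. (q & (~p -> p)) & ~(<>(p -> ~(p | ~q)) -> []<>(p -> ~(p | ~q))), u
2. q & (~p -> p), u
3. ~(<>(p -> ~(p | ~q)) -> []<>(p -> ~(p | ~q))), u
4. q, u
5. ~p -> p, u
6. <>(p -> ~(p | ~q)), u
7. ~[]<>(p -> ~(p | ~q)), u
8. p, u
9. p -> ~(p | ~q), v
10. ~(p | ~q), v
11. ~p, v
12. q, v
13. ~<>(p -> ~(p | ~q)), w
14. ~(p -> ~(p | ~q)), w
15. p, w
16. p | ~q, w
17. ~q, w
Accessibility: uRu, uRv, uRw, vRv, wRw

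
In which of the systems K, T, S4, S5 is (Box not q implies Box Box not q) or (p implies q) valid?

T-tableau for the negation not ((Box not q implies Box Box not q) or (p implies q)):
1. not ((Box not q implies Box Box not q) or (p implies q)), u
2. not (Box not q implies Box Box not q), u   [neg-or-rule on 1]
3. not (p implies q), u   [neg-or-rule on 1]
4. Box not q, u   [neg-implies-rule on 2]
5. not Box Box not q, u   [neg-implies-rule on 2]
6. p, u   [neg-implies-rule on 3]
7. not q, u   [neg-implies-rule on 3]
8. not Box not q, v   [neg-Box-rule on 5: fresh world v, uRv]
9. not q, v   [Box-rule on 4 via uRv]
10. q, w   [neg-Box-rule on 8: fresh world w, vRw]
Accessibility: uRu, uRv, vRv, vRw, wRw
Complete open branch: countermodel on a T-frame, so not valid in T, nor in K (the same frame is also a K-frame).
S4-tableau for the negation not ((Box not q implies Box Box not q) or (p implies q)):
1. not ((Box not q implies Box Box not q) or (p implies q)), u
2. not (Box not q implies Box Box not q), u   [neg-or-rule on 1]
3. not (p implies q), u   [neg-or-rule on 1]
4. Box not q, u   [neg-implies-rule on 2]
5. not Box Box not q, u   [neg-implies-rule on 2]
6. p, u   [neg-implies-rule on 3]
7. not q, u   [neg-implies-rule on 3]
8. not Box not q, v   [neg-Box-rule on 5: fresh world v, uRv]
9. not q, v   [Box-rule on 4 via uRv]
10. q, w   [neg-Box-rule on 8: fresh world w, vRw]
11. not q, w   [Box-rule on 4 via uRw]
Accessibility: uRu, uRv, uRw, vRv, vRw, wRw
Branch closes: q and not q both at w.
Every branch closes (one shown): valid in S4, hence also in S5 (every theorem of S4 is a theorem of S5).

S4, S5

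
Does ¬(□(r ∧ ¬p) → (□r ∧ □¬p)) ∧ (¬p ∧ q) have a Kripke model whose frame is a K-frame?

Unsatisfiable (every branch closes)

1. ¬(□(r ∧ ¬p) → (□r ∧ □¬p)) ∧ (¬p ∧ q), u
2. ¬(□(r ∧ ¬p) → (□r ∧ □¬p)), u   [∧-rule on 1]
3. ¬p ∧ q, u   [∧-rule on 1]
4. □(r ∧ ¬p), u   [¬→-rule on 2]
5. ¬(□r ∧ □¬p), u   [¬→-rule on 2]
6. ¬p, u   [∧-rule on 3]
7. q, u   [∧-rule on 3]
8. ¬□¬p, u   [¬∧-rule on 5 (branches; this branch)]
9. p, v   [¬□-rule on 8: fresh world v, uRv]
10. r ∧ ¬p, v   [□-rule on 4 via uRv]
11. r, v   [∧-rule on 10]
12. ¬p, v   [∧-rule on 10]
Accessibility: uRv
Branch closes: p and ¬p both at v.
Every branch closes; the branch above is one of them.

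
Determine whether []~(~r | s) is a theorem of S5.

No, not valid

Tableau for the negation ~[]~(~r | s):
1. ~[]~(~r | s), w0
2. ~r | s, w1   [~[]-rule on 1: fresh world w1, w0Rw1]
3. s, w1   [|-rule on 2 (branches; this branch)]
Accessibility: w0Rw0, w0Rw1, w1Rw0, w1Rw1
The negation has an open branch (countermodel exists).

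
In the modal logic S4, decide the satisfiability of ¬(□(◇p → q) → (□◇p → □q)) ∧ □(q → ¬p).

1. ¬(□(◇p → q) → (□◇p → □q)) ∧ □(q → ¬p), u
2. ¬(□(◇p → q) → (□◇p → □q)), u
3. □(q → ¬p), u
4. □(◇p → q), u
5. ¬(□◇p → □q), u
6. □◇p, u
7. ¬□q, u
8. q → ¬p, u
9. ◇p → q, u
10. ◇p, u
11. ¬p, u
12. q, u
13. ¬q, v
14. q → ¬p, v
15. ◇p → q, v
16. ◇p, v
17. ¬◇p, v
18. ¬p, v
19. p, w
20. q → ¬p, w
21. ◇p → q, w
22. ◇p, w
23. ¬q, w
24. ¬◇p, w
25. ¬p, w
Accessibility: uRu, uRv, uRw, vRv, wRw
Branch closes: p and ¬p both at w.
All branches of the tableau close; one closing branch shown above.

No, unsatisfiable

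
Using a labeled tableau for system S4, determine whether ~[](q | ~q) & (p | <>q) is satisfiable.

1. ~[](q | ~q) & (p | <>q), w0
2. ~[](q | ~q), w0
3. p | <>q, w0
4. <>q, w0
5. ~(q | ~q), w1
6. ~q, w1
7. q, w1
Accessibility: w0Rw0, w0Rw1, w1Rw1
Branch closes: q and ~q both at w1.
Every branch closes; the branch above is one of them.

Unsatisfiable (every branch closes)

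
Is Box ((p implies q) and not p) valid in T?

Tableau for the negation not Box ((p implies q) and not p):
1. not Box ((p implies q) and not p), w0
2. not ((p implies q) and not p), w1
3. p, w1
Accessibility: w0Rw0, w0Rw1, w1Rw1
The negation has an open branch (countermodel exists).

Invalid (countermodel exists)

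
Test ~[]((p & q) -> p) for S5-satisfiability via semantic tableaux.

1. ~[]((p & q) -> p), u
2. ~((p & q) -> p), v   [~[]-rule on 1: fresh world v, uRv]
3. p & q, v   [~->-rule on 2]
4. ~p, v   [~->-rule on 2]
5. p, v   [&-rule on 3]
6. q, v   [&-rule on 3]
Accessibility: uRu, uRv, vRu, vRv
Branch closes: p and ~p both at v.
Every branch closes; the branch above is one of them.

No, unsatisfiable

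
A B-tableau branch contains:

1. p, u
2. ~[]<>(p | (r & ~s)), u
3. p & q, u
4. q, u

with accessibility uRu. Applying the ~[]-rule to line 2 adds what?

a fresh world v with uRv, and ~<>(p | (r & ~s)) at v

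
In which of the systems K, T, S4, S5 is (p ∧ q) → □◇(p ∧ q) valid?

S5

S4-tableau for the negation ¬((p ∧ q) → □◇(p ∧ q)):
1. ¬((p ∧ q) → □◇(p ∧ q)), 0
2. p ∧ q, 0
3. ¬□◇(p ∧ q), 0
4. p, 0
5. q, 0
6. ¬◇(p ∧ q), 1
7. ¬(p ∧ q), 1
8. ¬q, 1
Accessibility: 0R0, 0R1, 1R1
Complete open branch: countermodel on an S4-frame, so not valid in S4, nor in K, T (the same frame is also a K-frame and a T-frame).
S5-tableau for the negation ¬((p ∧ q) → □◇(p ∧ q)):
1. ¬((p ∧ q) → □◇(p ∧ q)), 0
2. p ∧ q, 0
3. ¬□◇(p ∧ q), 0
4. p, 0
5. q, 0
6. ¬◇(p ∧ q), 1
7. ¬(p ∧ q), 0
8. ¬(p ∧ q), 1
9. ¬q, 0
Accessibility: 0R0, 0R1, 1R0, 1R1
Branch closes: q and ¬q both at 0.
Every branch closes (one shown): valid in S5.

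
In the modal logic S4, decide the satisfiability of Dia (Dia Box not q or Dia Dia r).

1. Dia (Dia Box not q or Dia Dia r), w0
2. Dia Box not q or Dia Dia r, w1
3. Dia Dia r, w1
4. Dia r, w2
5. r, w3
Accessibility: w0Rw0, w0Rw1, w0Rw2, w0Rw3, w1Rw1, w1Rw2, w1Rw3, w2Rw2, w2Rw3, w3Rw3

Satisfiable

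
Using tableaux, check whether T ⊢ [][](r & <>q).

Tableau for the negation ~[][](r & <>q):
1. ~[][](r & <>q), 0
2. ~[](r & <>q), 1
3. ~(r & <>q), 2
4. ~<>q, 2
5. ~q, 2
Accessibility: 0R0, 0R1, 1R1, 1R2, 2R2
The negation has an open branch (countermodel exists).

Invalid (countermodel exists)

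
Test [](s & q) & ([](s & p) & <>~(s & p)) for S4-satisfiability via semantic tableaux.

1. [](s & q) & ([](s & p) & <>~(s & p)), w0
2. [](s & q), w0   [&-rule on 1]
3. [](s & p) & <>~(s & p), w0   [&-rule on 1]
4. [](s & p), w0   [&-rule on 3]
5. <>~(s & p), w0   [&-rule on 3]
6. s & q, w0   [[]-rule on 2 via w0Rw0]
7. s, w0   [&-rule on 6]
8. q, w0   [&-rule on 6]
9. s & p, w0   [[]-rule on 4 via w0Rw0]
10. p, w0   [&-rule on 9]
11. ~(s & p), w1   [<>-rule on 5: fresh world w1, w0Rw1]
12. s & q, w1   [[]-rule on 2 via w0Rw1]
13. s, w1   [&-rule on 12]
14. q, w1   [&-rule on 12]
15. s & p, w1   [[]-rule on 4 via w0Rw1]
16. p, w1   [&-rule on 15]
17. ~p, w1   [~&-rule on 11 (branches; this branch)]
Accessibility: w0Rw0, w0Rw1, w1Rw1
Branch closes: p and ~p both at w1.
Every branch closes; the branch above is one of them.

Unsatisfiable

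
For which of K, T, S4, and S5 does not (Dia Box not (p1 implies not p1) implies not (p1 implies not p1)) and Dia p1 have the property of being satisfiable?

K, T, S4

S4-tableau for the formula:
1. not (Dia Box not (p1 implies not p1) implies not (p1 implies not p1)) and Dia p1, 0
2. not (Dia Box not (p1 implies not p1) implies not (p1 implies not p1)), 0
3. Dia p1, 0
4. Dia Box not (p1 implies not p1), 0
5. p1 implies not p1, 0
6. not p1, 0
7. p1, 1
8. Box not (p1 implies not p1), 2
9. not (p1 implies not p1), 2
10. p1, 2
Accessibility: 0R0, 0R1, 0R2, 1R1, 2R2
Complete open branch: satisfiable in S4, hence also in K, T (this S4-model is also a K-model and a T-model).
S5-tableau for the formula:
1. not (Dia Box not (p1 implies not p1) implies not (p1 implies not p1)) and Dia p1, 0
2. not (Dia Box not (p1 implies not p1) implies not (p1 implies not p1)), 0
3. Dia p1, 0
4. Dia Box not (p1 implies not p1), 0
5. p1 implies not p1, 0
6. not p1, 0
7. p1, 1
8. Box not (p1 implies not p1), 2
9. not (p1 implies not p1), 0
10. p1, 0
Accessibility: 0R0, 0R1, 0R2, 1R0, 1R1, 1R2, 2R0, 2R1, 2R2
Branch closes: p1 and not p1 both at 0.
Every branch closes (one shown): unsatisfiable in S5.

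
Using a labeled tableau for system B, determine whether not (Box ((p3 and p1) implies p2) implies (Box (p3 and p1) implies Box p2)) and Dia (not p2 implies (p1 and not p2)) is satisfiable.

Unsatisfiable (every branch closes)

1. not (Box ((p3 and p1) implies p2) implies (Box (p3 and p1) implies Box p2)) and Dia (not p2 implies (p1 and not p2)), u
2. not (Box ((p3 and p1) implies p2) implies (Box (p3 and p1) implies Box p2)), u   [and-rule on 1]
3. Dia (not p2 implies (p1 and not p2)), u   [and-rule on 1]
4. Box ((p3 and p1) implies p2), u   [neg-implies-rule on 2]
5. not (Box (p3 and p1) implies Box p2), u   [neg-implies-rule on 2]
6. Box (p3 and p1), u   [neg-implies-rule on 5]
7. not Box p2, u   [neg-implies-rule on 5]
8. (p3 and p1) implies p2, u   [Box-rule on 4 via uRu]
9. p3 and p1, u   [Box-rule on 6 via uRu]
10. p3, u   [and-rule on 9]
11. p1, u   [and-rule on 9]
12. p2, u   [implies-rule on 8 (branches; this branch)]
13. not p2 implies (p1 and not p2), v   [Dia-rule on 3: fresh world v, uRv]
14. (p3 and p1) implies p2, v   [Box-rule on 4 via uRv]
15. p3 and p1, v   [Box-rule on 6 via uRv]
16. p3, v   [and-rule on 15]
17. p1, v   [and-rule on 15]
18. p2, v   [implies-rule on 13 (branches; this branch)]
19. not p2, w   [neg-Box-rule on 7: fresh world w, uRw]
20. (p3 and p1) implies p2, w   [Box-rule on 4 via uRw]
21. p3 and p1, w   [Box-rule on 6 via uRw]
22. p3, w   [and-rule on 21]
23. p1, w   [and-rule on 21]
24. not (p3 and p1), w   [implies-rule on 20 (branches; this branch)]
25. not p1, w   [neg-and-rule on 24 (branches; this branch)]
Accessibility: uRu, uRv, uRw, vRu, vRv, wRu, wRw
Branch closes: p1 and not p1 both at w.
Every branch closes; the branch above is one of them.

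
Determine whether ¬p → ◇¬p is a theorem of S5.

Tableau for the negation ¬(¬p → ◇¬p):
1. ¬(¬p → ◇¬p), 0
2. ¬p, 0
3. ¬◇¬p, 0
4. p, 0
Accessibility: 0R0
Branch closes: p and ¬p both at 0.
All branches of the negation close; one closing branch shown above.

Valid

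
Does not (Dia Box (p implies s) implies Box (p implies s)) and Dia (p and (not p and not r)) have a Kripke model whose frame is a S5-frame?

1. not (Dia Box (p implies s) implies Box (p implies s)) and Dia (p and (not p and not r)), u
2. not (Dia Box (p implies s) implies Box (p implies s)), u
3. Dia (p and (not p and not r)), u
4. Dia Box (p implies s), u
5. not Box (p implies s), u
6. p and (not p and not r), v
7. p, v
8. not p and not r, v
9. not p, v
10. not r, v
Accessibility: uRu, uRv, vRu, vRv
Branch closes: p and not p both at v.
(One branch shown.) All branches close.

No, unsatisfiable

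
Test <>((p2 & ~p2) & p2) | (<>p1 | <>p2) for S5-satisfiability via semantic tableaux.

1. <>((p2 & ~p2) & p2) | (<>p1 | <>p2), w0
2. <>p1 | <>p2, w0
3. <>p2, w0
4. p2, w1
Accessibility: w0Rw0, w0Rw1, w1Rw0, w1Rw1

Satisfiable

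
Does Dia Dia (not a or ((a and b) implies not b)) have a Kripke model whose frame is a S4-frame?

1. Dia Dia (not a or ((a and b) implies not b)), u
2. Dia (not a or ((a and b) implies not b)), v   [Dia-rule on 1: fresh world v, uRv]
3. not a or ((a and b) implies not b), w   [Dia-rule on 2: fresh world w, vRw]
4. (a and b) implies not b, w   [or-rule on 3 (branches; this branch)]
5. not b, w   [implies-rule on 4 (branches; this branch)]
Accessibility: uRu, uRv, uRw, vRv, vRw, wRw

Yes, satisfiable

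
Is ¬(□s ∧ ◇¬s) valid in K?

Tableau for the negation □s ∧ ◇¬s:
1. □s ∧ ◇¬s, w0
2. □s, w0
3. ◇¬s, w0
4. ¬s, w1
5. s, w1
Accessibility: w0Rw1
Branch closes: s and ¬s both at w1.
Every branch of the negation's tableau closes; the branch above is one of them.

Valid in K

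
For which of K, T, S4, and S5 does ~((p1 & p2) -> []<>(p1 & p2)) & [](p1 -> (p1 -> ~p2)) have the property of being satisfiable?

K

K-tableau for the formula:
1. ~((p1 & p2) -> []<>(p1 & p2)) & [](p1 -> (p1 -> ~p2)), 0
2. ~((p1 & p2) -> []<>(p1 & p2)), 0
3. [](p1 -> (p1 -> ~p2)), 0
4. p1 & p2, 0
5. ~[]<>(p1 & p2), 0
6. p1, 0
7. p2, 0
8. ~<>(p1 & p2), 1
9. p1 -> (p1 -> ~p2), 1
10. p1 -> ~p2, 1
11. ~p2, 1
Accessibility: 0R1
Complete open branch: satisfiable in K.
T-tableau for the formula:
1. ~((p1 & p2) -> []<>(p1 & p2)) & [](p1 -> (p1 -> ~p2)), 0
2. ~((p1 & p2) -> []<>(p1 & p2)), 0
3. [](p1 -> (p1 -> ~p2)), 0
4. p1 & p2, 0
5. ~[]<>(p1 & p2), 0
6. p1, 0
7. p2, 0
8. p1 -> (p1 -> ~p2), 0
9. p1 -> ~p2, 0
10. ~p2, 0
Accessibility: 0R0
Branch closes: p2 and ~p2 both at 0.
Every branch closes (one shown): unsatisfiable in T, hence also in S4, S5 (every S4/S5-frame is a T-frame).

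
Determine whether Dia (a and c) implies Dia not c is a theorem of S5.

Tableau for the negation not (Dia (a and c) implies Dia not c):
1. not (Dia (a and c) implies Dia not c), w0
2. Dia (a and c), w0   [neg-implies-rule on 1]
3. not Dia not c, w0   [neg-implies-rule on 1]
4. c, w0   [neg-Dia-rule on 3 via w0Rw0]
5. a and c, w1   [Dia-rule on 2: fresh world w1, w0Rw1]
6. a, w1   [and-rule on 5]
7. c, w1   [and-rule on 5]
Accessibility: w0Rw0, w0Rw1, w1Rw0, w1Rw1
The negation has an open branch (countermodel exists).

Not valid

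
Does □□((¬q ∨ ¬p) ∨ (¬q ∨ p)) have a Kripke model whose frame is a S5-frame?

Satisfiable

1. □□((¬q ∨ ¬p) ∨ (¬q ∨ p)), u
2. □((¬q ∨ ¬p) ∨ (¬q ∨ p)), u
3. (¬q ∨ ¬p) ∨ (¬q ∨ p), u
4. ¬q ∨ p, u
5. p, u
Accessibility: uRu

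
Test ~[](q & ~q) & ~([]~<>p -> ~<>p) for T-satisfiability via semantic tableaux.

Unsatisfiable

1. ~[](q & ~q) & ~([]~<>p -> ~<>p), w0
2. ~[](q & ~q), w0
3. ~([]~<>p -> ~<>p), w0
4. []~<>p, w0
5. <>p, w0
6. ~<>p, w0
7. ~p, w0
8. ~(q & ~q), w1
9. ~<>p, w1
10. ~p, w1
11. q, w1
12. p, w2
13. ~<>p, w2
14. ~p, w2
Accessibility: w0Rw0, w0Rw1, w0Rw2, w1Rw1, w2Rw2
Branch closes: p and ~p both at w2.
Every branch closes; the branch above is one of them.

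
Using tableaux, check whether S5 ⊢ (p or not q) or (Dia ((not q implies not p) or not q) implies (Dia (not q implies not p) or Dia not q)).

Yes, valid

Tableau for the negation not ((p or not q) or (Dia ((not q implies not p) or not q) implies (Dia (not q implies not p) or Dia not q))):
1. not ((p or not q) or (Dia ((not q implies not p) or not q) implies (Dia (not q implies not p) or Dia not q))), u
2. not (p or not q), u
3. not (Dia ((not q implies not p) or not q) implies (Dia (not q implies not p) or Dia not q)), u
4. not p, u
5. q, u
6. Dia ((not q implies not p) or not q), u
7. not (Dia (not q implies not p) or Dia not q), u
8. not Dia (not q implies not p), u
9. not Dia not q, u
10. not (not q implies not p), u
11. not q, u
12. p, u
Accessibility: uRu
Branch closes: q and not q both at u.
Every branch of the negation's tableau closes; the branch above is one of them.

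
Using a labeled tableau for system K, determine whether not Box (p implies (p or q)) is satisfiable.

No, unsatisfiable

1. not Box (p implies (p or q)), 0
2. not (p implies (p or q)), 1
3. p, 1
4. not (p or q), 1
5. not p, 1
6. not q, 1
Accessibility: 0R1
Branch closes: p and not p both at 1.
Every branch closes; the branch above is one of them.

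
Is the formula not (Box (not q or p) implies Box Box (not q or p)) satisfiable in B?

Satisfiable

1. not (Box (not q or p) implies Box Box (not q or p)), u
2. Box (not q or p), u
3. not Box Box (not q or p), u
4. not q or p, u
5. p, u
6. not Box (not q or p), v
7. not q or p, v
8. p, v
9. not (not q or p), w
10. q, w
11. not p, w
Accessibility: uRu, uRv, vRu, vRv, vRw, wRv, wRw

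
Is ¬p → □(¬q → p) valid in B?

Tableau for the negation ¬(¬p → □(¬q → p)):
1. ¬(¬p → □(¬q → p)), 0
2. ¬p, 0   [¬→-rule on 1]
3. ¬□(¬q → p), 0   [¬→-rule on 1]
4. ¬(¬q → p), 1   [¬□-rule on 3: fresh world 1, 0R1]
5. ¬q, 1   [¬→-rule on 4]
6. ¬p, 1   [¬→-rule on 4]
Accessibility: 0R0, 0R1, 1R0, 1R1
The negation has an open branch (countermodel exists).

Not valid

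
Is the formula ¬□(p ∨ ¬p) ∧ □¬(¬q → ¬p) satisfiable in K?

Unsatisfiable

1. ¬□(p ∨ ¬p) ∧ □¬(¬q → ¬p), u
2. ¬□(p ∨ ¬p), u
3. □¬(¬q → ¬p), u
4. ¬(p ∨ ¬p), v
5. ¬p, v
6. p, v
Accessibility: uRv
Branch closes: p and ¬p both at v.
All branches of the tableau close; one closing branch shown above.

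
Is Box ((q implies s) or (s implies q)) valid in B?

Tableau for the negation not Box ((q implies s) or (s implies q)):
1. not Box ((q implies s) or (s implies q)), 0
2. not ((q implies s) or (s implies q)), 1
3. not (q implies s), 1
4. not (s implies q), 1
5. q, 1
6. not s, 1
7. s, 1
8. not q, 1
Accessibility: 0R0, 0R1, 1R0, 1R1
Branch closes: s and not s both at 1.
All branches of the negation close; one closing branch shown above.

Valid in B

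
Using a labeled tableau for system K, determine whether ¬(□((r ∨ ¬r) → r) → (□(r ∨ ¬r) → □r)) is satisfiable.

No, unsatisfiable

1. ¬(□((r ∨ ¬r) → r) → (□(r ∨ ¬r) → □r)), w0
2. □((r ∨ ¬r) → r), w0
3. ¬(□(r ∨ ¬r) → □r), w0
4. □(r ∨ ¬r), w0
5. ¬□r, w0
6. ¬r, w1
7. (r ∨ ¬r) → r, w1
8. r ∨ ¬r, w1
9. ¬(r ∨ ¬r), w1
10. r, w1
Accessibility: w0Rw1
Branch closes: r and ¬r both at w1.
Every branch closes; the branch above is one of them.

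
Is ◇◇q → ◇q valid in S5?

Tableau for the negation ¬(◇◇q → ◇q):
1. ¬(◇◇q → ◇q), 0
2. ◇◇q, 0   [¬→-rule on 1]
3. ¬◇q, 0   [¬→-rule on 1]
4. ¬q, 0   [¬◇-rule on 3 via 0R0]
5. ◇q, 1   [◇-rule on 2: fresh world 1, 0R1]
6. ¬q, 1   [¬◇-rule on 3 via 0R1]
7. q, 2   [◇-rule on 5: fresh world 2, 1R2]
8. ¬q, 2   [¬◇-rule on 3 via 0R2]
Accessibility: 0R0, 0R1, 0R2, 1R0, 1R1, 1R2, 2R0, 2R1, 2R2
Branch closes: q and ¬q both at 2.
All branches of the negation close; one closing branch shown above.

Valid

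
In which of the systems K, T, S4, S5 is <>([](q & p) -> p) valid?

T-tableau for the negation ~<>([](q & p) -> p):
1. ~<>([](q & p) -> p), u
2. ~([](q & p) -> p), u
3. [](q & p), u
4. ~p, u
5. q & p, u
6. q, u
7. p, u
Accessibility: uRu
Branch closes: p and ~p both at u.
Every branch closes (one shown): valid in T, hence also in S4, S5 (every theorem of T is a theorem of S4 and S5).
K-tableau for the negation ~<>([](q & p) -> p):
1. ~<>([](q & p) -> p), u
Complete open branch: countermodel on a K-frame, so not valid in K.

T, S4, S5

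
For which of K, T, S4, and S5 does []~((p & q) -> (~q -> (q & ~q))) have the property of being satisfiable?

K-tableau for the formula:
1. []~((p & q) -> (~q -> (q & ~q))), w0
Complete open branch: satisfiable in K.
T-tableau for the formula:
1. []~((p & q) -> (~q -> (q & ~q))), w0
2. ~((p & q) -> (~q -> (q & ~q))), w0   [[]-rule on 1 via w0Rw0]
3. p & q, w0   [~->-rule on 2]
4. ~(~q -> (q & ~q)), w0   [~->-rule on 2]
5. p, w0   [&-rule on 3]
6. q, w0   [&-rule on 3]
7. ~q, w0   [~->-rule on 4]
8. ~(q & ~q), w0   [~->-rule on 4]
Accessibility: w0Rw0
Branch closes: q and ~q both at w0.
Every branch closes (one shown): unsatisfiable in T, hence also in S4, S5 (every S4/S5-frame is a T-frame).

K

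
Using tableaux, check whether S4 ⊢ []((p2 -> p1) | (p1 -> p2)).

Tableau for the negation ~[]((p2 -> p1) | (p1 -> p2)):
1. ~[]((p2 -> p1) | (p1 -> p2)), u
2. ~((p2 -> p1) | (p1 -> p2)), v   [~[]-rule on 1: fresh world v, uRv]
3. ~(p2 -> p1), v   [~|-rule on 2]
4. ~(p1 -> p2), v   [~|-rule on 2]
5. p2, v   [~->-rule on 3]
6. ~p1, v   [~->-rule on 3]
7. p1, v   [~->-rule on 4]
8. ~p2, v   [~->-rule on 4]
Accessibility: uRu, uRv, vRv
Branch closes: p1 and ~p1 both at v.
Every branch of the negation's tableau closes; the branch above is one of them.

Yes, valid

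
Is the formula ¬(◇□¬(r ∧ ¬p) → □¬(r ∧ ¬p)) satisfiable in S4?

Satisfiable (open branch found)

1. ¬(◇□¬(r ∧ ¬p) → □¬(r ∧ ¬p)), w0
2. ◇□¬(r ∧ ¬p), w0   [¬→-rule on 1]
3. ¬□¬(r ∧ ¬p), w0   [¬→-rule on 1]
4. □¬(r ∧ ¬p), w1   [◇-rule on 2: fresh world w1, w0Rw1]
5. ¬(r ∧ ¬p), w1   [□-rule on 4 via w1Rw1]
6. p, w1   [¬∧-rule on 5 (branches; this branch)]
7. r ∧ ¬p, w2   [¬□-rule on 3: fresh world w2, w0Rw2]
8. r, w2   [∧-rule on 7]
9. ¬p, w2   [∧-rule on 7]
Accessibility: w0Rw0, w0Rw1, w0Rw2, w1Rw1, w2Rw2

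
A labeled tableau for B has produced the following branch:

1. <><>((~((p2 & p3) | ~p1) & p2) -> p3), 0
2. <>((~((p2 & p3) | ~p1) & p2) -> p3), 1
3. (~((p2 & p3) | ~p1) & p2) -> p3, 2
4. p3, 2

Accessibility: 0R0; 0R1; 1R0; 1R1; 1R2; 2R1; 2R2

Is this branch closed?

Not closed

No atom appears with both signs at the same world.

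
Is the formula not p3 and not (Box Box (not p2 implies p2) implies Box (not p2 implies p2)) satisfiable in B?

No, unsatisfiable

1. not p3 and not (Box Box (not p2 implies p2) implies Box (not p2 implies p2)), u
2. not p3, u   [and-rule on 1]
3. not (Box Box (not p2 implies p2) implies Box (not p2 implies p2)), u   [and-rule on 1]
4. Box Box (not p2 implies p2), u   [neg-implies-rule on 3]
5. not Box (not p2 implies p2), u   [neg-implies-rule on 3]
6. Box (not p2 implies p2), u   [Box-rule on 4 via uRu]
7. not p2 implies p2, u   [Box-rule on 6 via uRu]
8. p2, u   [implies-rule on 7 (branches; this branch)]
9. not (not p2 implies p2), v   [neg-Box-rule on 5: fresh world v, uRv]
10. not p2, v   [neg-implies-rule on 9]
11. Box (not p2 implies p2), v   [Box-rule on 4 via uRv]
12. not p2 implies p2, v   [Box-rule on 6 via uRv]
13. p2, v   [implies-rule on 12 (branches; this branch)]
Accessibility: uRu, uRv, vRu, vRv
Branch closes: p2 and not p2 both at v.
All branches of the tableau close; one closing branch shown above.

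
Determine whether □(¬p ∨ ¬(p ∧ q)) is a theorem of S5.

Not valid

Tableau for the negation ¬□(¬p ∨ ¬(p ∧ q)):
1. ¬□(¬p ∨ ¬(p ∧ q)), u
2. ¬(¬p ∨ ¬(p ∧ q)), v
3. p, v
4. p ∧ q, v
5. q, v
Accessibility: uRu, uRv, vRu, vRv
The negation has an open branch (countermodel exists).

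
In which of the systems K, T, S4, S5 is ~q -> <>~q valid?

T, S4, S5

T-tableau for the negation ~(~q -> <>~q):
1. ~(~q -> <>~q), w0
2. ~q, w0
3. ~<>~q, w0
4. q, w0
Accessibility: w0Rw0
Branch closes: q and ~q both at w0.
Every branch closes (one shown): valid in T, hence also in S4, S5 (every theorem of T is a theorem of S4 and S5).
K-tableau for the negation ~(~q -> <>~q):
1. ~(~q -> <>~q), w0
2. ~q, w0
3. ~<>~q, w0
Complete open branch: countermodel on a K-frame, so not valid in K.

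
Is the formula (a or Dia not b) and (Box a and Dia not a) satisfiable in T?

1. (a or Dia not b) and (Box a and Dia not a), 0
2. a or Dia not b, 0
3. Box a and Dia not a, 0
4. Box a, 0
5. Dia not a, 0
6. a, 0
7. Dia not b, 0
8. not a, 1
9. a, 1
Accessibility: 0R0, 0R1, 1R1
Branch closes: a and not a both at 1.
All branches of the tableau close; one closing branch shown above.

Unsatisfiable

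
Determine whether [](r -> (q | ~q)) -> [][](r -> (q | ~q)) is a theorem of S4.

Tableau for the negation ~([](r -> (q | ~q)) -> [][](r -> (q | ~q))):
1. ~([](r -> (q | ~q)) -> [][](r -> (q | ~q))), w0
2. [](r -> (q | ~q)), w0
3. ~[][](r -> (q | ~q)), w0
4. r -> (q | ~q), w0
5. q | ~q, w0
6. ~q, w0
7. ~[](r -> (q | ~q)), w1
8. r -> (q | ~q), w1
9. q | ~q, w1
10. ~q, w1
11. ~(r -> (q | ~q)), w2
12. r, w2
13. ~(q | ~q), w2
14. ~q, w2
15. q, w2
Accessibility: w0Rw0, w0Rw1, w0Rw2, w1Rw1, w1Rw2, w2Rw2
Branch closes: q and ~q both at w2.
All branches of the negation close; one closing branch shown above.

Valid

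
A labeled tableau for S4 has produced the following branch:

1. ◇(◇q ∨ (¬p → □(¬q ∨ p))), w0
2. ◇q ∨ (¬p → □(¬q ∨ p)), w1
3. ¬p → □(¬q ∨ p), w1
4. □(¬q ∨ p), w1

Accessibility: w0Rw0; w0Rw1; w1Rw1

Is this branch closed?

There is no literal clash: for every atom and world, at most one sign appears.

Not closed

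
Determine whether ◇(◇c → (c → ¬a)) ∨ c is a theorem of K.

Tableau for the negation ¬(◇(◇c → (c → ¬a)) ∨ c):
1. ¬(◇(◇c → (c → ¬a)) ∨ c), w0
2. ¬◇(◇c → (c → ¬a)), w0
3. ¬c, w0
The negation has an open branch (countermodel exists).

Not valid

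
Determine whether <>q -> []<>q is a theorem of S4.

Tableau for the negation ~(<>q -> []<>q):
1. ~(<>q -> []<>q), 0
2. <>q, 0
3. ~[]<>q, 0
4. q, 1
5. ~<>q, 2
6. ~q, 2
Accessibility: 0R0, 0R1, 0R2, 1R1, 2R2
The negation has an open branch (countermodel exists).

Invalid (countermodel exists)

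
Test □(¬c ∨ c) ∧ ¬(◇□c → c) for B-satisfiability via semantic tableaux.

1. □(¬c ∨ c) ∧ ¬(◇□c → c), 0
2. □(¬c ∨ c), 0   [∧-rule on 1]
3. ¬(◇□c → c), 0   [∧-rule on 1]
4. ◇□c, 0   [¬→-rule on 3]
5. ¬c, 0   [¬→-rule on 3]
6. ¬c ∨ c, 0   [□-rule on 2 via 0R0]
7. □c, 1   [◇-rule on 4: fresh world 1, 0R1]
8. ¬c ∨ c, 1   [□-rule on 2 via 0R1]
9. c, 0   [□-rule on 7 via 1R0]
Accessibility: 0R0, 0R1, 1R0, 1R1
Branch closes: c and ¬c both at 0.
All branches of the tableau close; one closing branch shown above.

Unsatisfiable (every branch closes)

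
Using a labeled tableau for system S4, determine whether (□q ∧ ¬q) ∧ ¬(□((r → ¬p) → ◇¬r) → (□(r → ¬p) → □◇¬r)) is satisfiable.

1. (□q ∧ ¬q) ∧ ¬(□((r → ¬p) → ◇¬r) → (□(r → ¬p) → □◇¬r)), 0
2. □q ∧ ¬q, 0   [∧-rule on 1]
3. ¬(□((r → ¬p) → ◇¬r) → (□(r → ¬p) → □◇¬r)), 0   [∧-rule on 1]
4. □q, 0   [∧-rule on 2]
5. ¬q, 0   [∧-rule on 2]
6. □((r → ¬p) → ◇¬r), 0   [¬→-rule on 3]
7. ¬(□(r → ¬p) → □◇¬r), 0   [¬→-rule on 3]
8. □(r → ¬p), 0   [¬→-rule on 7]
9. ¬□◇¬r, 0   [¬→-rule on 7]
10. q, 0   [□-rule on 4 via 0R0]
Accessibility: 0R0
Branch closes: q and ¬q both at 0.
Every branch closes; the branch above is one of them.

Unsatisfiable (every branch closes)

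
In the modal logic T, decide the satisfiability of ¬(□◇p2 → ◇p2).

Unsatisfiable (every branch closes)

1. ¬(□◇p2 → ◇p2), w0
2. □◇p2, w0   [¬→-rule on 1]
3. ¬◇p2, w0   [¬→-rule on 1]
4. ◇p2, w0   [□-rule on 2 via w0Rw0]
5. ¬p2, w0   [¬◇-rule on 3 via w0Rw0]
6. p2, w1   [◇-rule on 4: fresh world w1, w0Rw1]
7. ◇p2, w1   [□-rule on 2 via w0Rw1]
8. ¬p2, w1   [¬◇-rule on 3 via w0Rw1]
Accessibility: w0Rw0, w0Rw1, w1Rw1
Branch closes: p2 and ¬p2 both at w1.
All branches of the tableau close; one closing branch shown above.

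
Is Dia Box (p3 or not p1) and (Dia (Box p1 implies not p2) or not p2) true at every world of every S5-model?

Invalid (countermodel exists)

Tableau for the negation not (Dia Box (p3 or not p1) and (Dia (Box p1 implies not p2) or not p2)):
1. not (Dia Box (p3 or not p1) and (Dia (Box p1 implies not p2) or not p2)), w0
2. not (Dia (Box p1 implies not p2) or not p2), w0
3. not Dia (Box p1 implies not p2), w0
4. p2, w0
5. not (Box p1 implies not p2), w0
6. Box p1, w0
7. p1, w0
Accessibility: w0Rw0
The negation has an open branch (countermodel exists).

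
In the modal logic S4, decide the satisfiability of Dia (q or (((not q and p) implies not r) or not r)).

1. Dia (q or (((not q and p) implies not r) or not r)), 0
2. q or (((not q and p) implies not r) or not r), 1
3. ((not q and p) implies not r) or not r, 1
4. not r, 1
Accessibility: 0R0, 0R1, 1R1

Satisfiable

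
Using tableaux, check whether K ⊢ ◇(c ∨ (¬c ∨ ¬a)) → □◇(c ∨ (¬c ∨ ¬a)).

Tableau for the negation ¬(◇(c ∨ (¬c ∨ ¬a)) → □◇(c ∨ (¬c ∨ ¬a))):
1. ¬(◇(c ∨ (¬c ∨ ¬a)) → □◇(c ∨ (¬c ∨ ¬a))), u
2. ◇(c ∨ (¬c ∨ ¬a)), u   [¬→-rule on 1]
3. ¬□◇(c ∨ (¬c ∨ ¬a)), u   [¬→-rule on 1]
4. c ∨ (¬c ∨ ¬a), v   [◇-rule on 2: fresh world v, uRv]
5. ¬c ∨ ¬a, v   [∨-rule on 4 (branches; this branch)]
6. ¬a, v   [∨-rule on 5 (branches; this branch)]
7. ¬◇(c ∨ (¬c ∨ ¬a)), w   [¬□-rule on 3: fresh world w, uRw]
Accessibility: uRv, uRw
The negation has an open branch (countermodel exists).

Not valid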